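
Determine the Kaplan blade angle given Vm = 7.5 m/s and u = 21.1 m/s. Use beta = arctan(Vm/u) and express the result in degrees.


beta = arctan(7.5 / 21.1) = 19.5678 degrees


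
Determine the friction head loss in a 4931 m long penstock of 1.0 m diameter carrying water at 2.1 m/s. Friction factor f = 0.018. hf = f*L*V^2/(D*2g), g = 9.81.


hf = 0.018 * 4931 * 2.1^2 / (1.0 * 2 * 9.81) = 19.9502 m


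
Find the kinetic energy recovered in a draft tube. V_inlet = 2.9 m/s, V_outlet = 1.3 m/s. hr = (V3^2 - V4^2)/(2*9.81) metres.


hr = (2.9^2 - 1.3^2) / (2*9.81) = 0.3425 m


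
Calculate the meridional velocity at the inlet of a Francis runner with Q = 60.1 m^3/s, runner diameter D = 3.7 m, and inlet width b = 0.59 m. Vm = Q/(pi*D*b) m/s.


Vm = 60.1 / (pi * 3.7 * 0.59) = 8.7634 m/s


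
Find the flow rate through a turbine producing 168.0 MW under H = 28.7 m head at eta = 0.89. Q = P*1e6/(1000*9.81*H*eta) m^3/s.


Q = 168.0 * 1e6 / (1000 * 9.81 * 28.7 * 0.89) = 670.4531 m^3/s


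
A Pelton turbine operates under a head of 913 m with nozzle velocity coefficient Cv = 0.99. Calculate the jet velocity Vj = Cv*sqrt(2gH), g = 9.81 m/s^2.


Vj = 0.99 * sqrt(2*9.81*913) = 132.5013 m/s


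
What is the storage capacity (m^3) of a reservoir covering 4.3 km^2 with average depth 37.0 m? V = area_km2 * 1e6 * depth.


V = 4.3 * 1e6 * 37.0 = 1.5910e+08 m^3


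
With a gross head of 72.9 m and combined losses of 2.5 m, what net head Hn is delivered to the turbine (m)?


Hn = 72.9 - 2.5 = 70.4000 m


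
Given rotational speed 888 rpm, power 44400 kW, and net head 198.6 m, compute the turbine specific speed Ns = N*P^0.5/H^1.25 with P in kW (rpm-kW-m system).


Ns = 888 * 44400^0.5 / 198.6^1.25 = 250.9750


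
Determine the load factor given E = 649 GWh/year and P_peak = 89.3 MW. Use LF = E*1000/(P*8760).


LF = 649 * 1000 / (89.3 * 8760) = 0.8296


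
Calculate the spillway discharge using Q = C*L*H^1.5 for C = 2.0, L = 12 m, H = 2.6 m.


Q = 2.0 * 12 * 2.6^1.5 = 100.6170 m^3/s


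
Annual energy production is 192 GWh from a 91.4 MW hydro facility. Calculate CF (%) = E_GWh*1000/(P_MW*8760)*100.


CF = 192 * 1000 / (91.4 * 8760) * 100 = 23.9801 %


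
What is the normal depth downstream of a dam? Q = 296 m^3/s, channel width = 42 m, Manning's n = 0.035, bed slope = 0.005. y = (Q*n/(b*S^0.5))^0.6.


y = (296 * 0.035 / (42 * 0.005^0.5))^0.6 = 2.1163 m


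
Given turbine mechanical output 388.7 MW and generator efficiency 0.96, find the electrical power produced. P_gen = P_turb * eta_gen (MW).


P_gen = 388.7 * 0.96 = 373.1520 MW


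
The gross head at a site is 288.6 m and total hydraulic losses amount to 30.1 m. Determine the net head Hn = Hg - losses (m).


Hn = 288.6 - 30.1 = 258.5000 m


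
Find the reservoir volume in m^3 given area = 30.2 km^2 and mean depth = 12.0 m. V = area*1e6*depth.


V = 30.2 * 1e6 * 12.0 = 3.6240e+08 m^3


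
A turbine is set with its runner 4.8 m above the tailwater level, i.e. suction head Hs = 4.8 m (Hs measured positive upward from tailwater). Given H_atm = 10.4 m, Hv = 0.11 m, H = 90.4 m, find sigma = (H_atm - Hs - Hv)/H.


sigma = (10.4 - 4.8 - 0.11) / 90.4 = 0.0607


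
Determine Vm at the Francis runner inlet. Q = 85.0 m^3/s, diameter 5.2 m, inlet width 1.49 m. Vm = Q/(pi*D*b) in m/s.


Vm = 85.0 / (pi * 5.2 * 1.49) = 3.4920 m/s


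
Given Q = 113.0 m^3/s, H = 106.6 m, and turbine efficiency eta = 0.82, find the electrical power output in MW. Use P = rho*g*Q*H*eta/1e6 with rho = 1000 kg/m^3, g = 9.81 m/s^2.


P = 1000 * 9.81 * 113.0 * 106.6 * 0.82 / 1e6 = 96.8988 MW


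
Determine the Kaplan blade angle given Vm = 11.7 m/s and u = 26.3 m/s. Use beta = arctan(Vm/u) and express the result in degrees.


beta = arctan(11.7 / 26.3) = 23.9827 degrees


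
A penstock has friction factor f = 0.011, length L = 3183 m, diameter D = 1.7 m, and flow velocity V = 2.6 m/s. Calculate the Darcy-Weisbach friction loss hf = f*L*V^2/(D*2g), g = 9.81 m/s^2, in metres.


hf = 0.011 * 3183 * 2.6^2 / (1.7 * 2 * 9.81) = 7.0962 m


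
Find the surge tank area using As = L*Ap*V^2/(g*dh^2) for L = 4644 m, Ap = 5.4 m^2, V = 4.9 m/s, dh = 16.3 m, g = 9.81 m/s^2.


As = 4644 * 5.4 * 4.9^2 / (9.81 * 16.3^2) = 231.0117 m^2


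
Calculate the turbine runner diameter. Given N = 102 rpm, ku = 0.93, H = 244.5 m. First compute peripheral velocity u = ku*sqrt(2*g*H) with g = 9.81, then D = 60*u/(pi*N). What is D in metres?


u = 0.93 * sqrt(2*9.81*244.5) = 64.4128 m/s
D = 60 * 64.4128 / (pi * 102) = 12.0607 m


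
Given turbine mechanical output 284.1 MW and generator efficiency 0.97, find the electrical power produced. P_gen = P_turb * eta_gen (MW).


P_gen = 284.1 * 0.97 = 275.5770 MW


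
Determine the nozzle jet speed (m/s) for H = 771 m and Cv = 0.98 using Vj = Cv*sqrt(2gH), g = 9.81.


Vj = 0.98 * sqrt(2*9.81*771) = 120.5321 m/s


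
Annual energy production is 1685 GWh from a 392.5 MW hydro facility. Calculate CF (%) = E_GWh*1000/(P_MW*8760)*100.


CF = 1685 * 1000 / (392.5 * 8760) * 100 = 49.0068 %


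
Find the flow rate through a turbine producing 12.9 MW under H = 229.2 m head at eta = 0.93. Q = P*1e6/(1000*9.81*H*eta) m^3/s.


Q = 12.9 * 1e6 / (1000 * 9.81 * 229.2 * 0.93) = 6.1691 m^3/s


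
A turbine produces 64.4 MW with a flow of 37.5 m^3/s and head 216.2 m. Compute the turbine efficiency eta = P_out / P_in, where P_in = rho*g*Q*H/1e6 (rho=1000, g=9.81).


P_in = 1000 * 9.81 * 37.5 * 216.2 / 1e6 = 79.5346 MW
eta = 64.4 / 79.5346 = 0.8097


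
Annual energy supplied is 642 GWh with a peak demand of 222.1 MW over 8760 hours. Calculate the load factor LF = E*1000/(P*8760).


LF = 642 * 1000 / (222.1 * 8760) = 0.3300


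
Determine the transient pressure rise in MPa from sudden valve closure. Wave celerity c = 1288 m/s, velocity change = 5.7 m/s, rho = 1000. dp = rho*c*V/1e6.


dp = 1000 * 1288 * 5.7 / 1e6 = 7.3416 MPa


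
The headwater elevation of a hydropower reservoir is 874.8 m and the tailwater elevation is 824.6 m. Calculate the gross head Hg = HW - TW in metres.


Hg = 874.8 - 824.6 = 50.2000 m


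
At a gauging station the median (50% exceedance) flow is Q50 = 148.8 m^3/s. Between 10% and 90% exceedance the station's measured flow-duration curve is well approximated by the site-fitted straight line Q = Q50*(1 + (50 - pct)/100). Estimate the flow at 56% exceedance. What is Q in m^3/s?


Q = 148.8 * (1 + (50 - 56)/100) = 139.8720 m^3/s


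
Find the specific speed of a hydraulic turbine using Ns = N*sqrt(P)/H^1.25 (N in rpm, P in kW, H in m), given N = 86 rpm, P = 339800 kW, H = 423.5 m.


Ns = 86 * 339800^0.5 / 423.5^1.25 = 26.0942


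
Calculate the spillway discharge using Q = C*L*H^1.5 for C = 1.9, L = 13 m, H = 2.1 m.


Q = 1.9 * 13 * 2.1^1.5 = 75.1668 m^3/s


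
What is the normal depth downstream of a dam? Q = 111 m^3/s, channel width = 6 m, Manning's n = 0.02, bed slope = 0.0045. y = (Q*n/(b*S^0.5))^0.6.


y = (111 * 0.02 / (6 * 0.0045^0.5))^0.6 = 2.7858 m


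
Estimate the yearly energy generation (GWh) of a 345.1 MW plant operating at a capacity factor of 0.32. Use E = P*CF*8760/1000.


E = 345.1 * 0.32 * 8760 / 1000 = 967.3843 GWh


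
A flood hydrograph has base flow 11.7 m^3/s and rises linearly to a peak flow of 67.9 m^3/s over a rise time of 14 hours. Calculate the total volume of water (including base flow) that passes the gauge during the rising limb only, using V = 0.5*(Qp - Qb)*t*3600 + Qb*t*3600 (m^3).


V = 0.5*(67.9 - 11.7)*14*3600 + 11.7*14*3600 = 2.0059e+06 m^3


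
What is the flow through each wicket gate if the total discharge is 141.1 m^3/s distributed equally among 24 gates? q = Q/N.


q = 141.1 / 24 = 5.8792 m^3/s


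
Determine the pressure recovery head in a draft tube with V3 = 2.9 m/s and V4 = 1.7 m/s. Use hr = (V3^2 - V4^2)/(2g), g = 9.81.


hr = (2.9^2 - 1.7^2) / (2*9.81) = 0.2813 m


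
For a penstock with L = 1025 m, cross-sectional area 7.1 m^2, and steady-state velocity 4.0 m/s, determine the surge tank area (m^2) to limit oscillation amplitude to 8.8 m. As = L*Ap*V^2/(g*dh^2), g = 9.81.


As = 1025 * 7.1 * 4.0^2 / (9.81 * 8.8^2) = 153.2738 m^2


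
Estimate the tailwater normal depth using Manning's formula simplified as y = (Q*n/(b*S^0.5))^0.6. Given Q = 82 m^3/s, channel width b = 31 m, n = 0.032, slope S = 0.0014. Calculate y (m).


y = (82 * 0.032 / (31 * 0.0014^0.5))^0.6 = 1.6320 m


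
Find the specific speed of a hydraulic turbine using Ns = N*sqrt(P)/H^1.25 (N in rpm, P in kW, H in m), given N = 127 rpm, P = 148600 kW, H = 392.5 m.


Ns = 127 * 148600^0.5 / 392.5^1.25 = 28.0229


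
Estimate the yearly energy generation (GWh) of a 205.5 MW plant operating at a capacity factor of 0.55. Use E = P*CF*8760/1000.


E = 205.5 * 0.55 * 8760 / 1000 = 990.0990 GWh


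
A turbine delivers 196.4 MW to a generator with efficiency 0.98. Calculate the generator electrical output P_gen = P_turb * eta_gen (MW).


P_gen = 196.4 * 0.98 = 192.4720 MW


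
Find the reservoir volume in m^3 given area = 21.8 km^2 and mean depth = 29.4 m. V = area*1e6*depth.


V = 21.8 * 1e6 * 29.4 = 6.4092e+08 m^3


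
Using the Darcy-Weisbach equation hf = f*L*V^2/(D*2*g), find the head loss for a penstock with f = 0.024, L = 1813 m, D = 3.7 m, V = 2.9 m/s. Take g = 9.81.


hf = 0.024 * 1813 * 2.9^2 / (3.7 * 2 * 9.81) = 5.0409 m


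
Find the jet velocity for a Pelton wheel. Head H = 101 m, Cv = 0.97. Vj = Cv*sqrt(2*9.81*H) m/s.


Vj = 0.97 * sqrt(2*9.81*101) = 43.1799 m/s


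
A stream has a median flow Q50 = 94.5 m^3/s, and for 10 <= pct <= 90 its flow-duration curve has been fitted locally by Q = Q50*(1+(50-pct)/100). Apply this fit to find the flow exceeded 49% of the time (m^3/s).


Q = 94.5 * (1 + (50 - 49)/100) = 95.4450 m^3/s


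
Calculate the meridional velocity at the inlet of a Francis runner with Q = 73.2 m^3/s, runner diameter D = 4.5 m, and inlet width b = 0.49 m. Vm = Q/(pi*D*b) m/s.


Vm = 73.2 / (pi * 4.5 * 0.49) = 10.5670 m/s


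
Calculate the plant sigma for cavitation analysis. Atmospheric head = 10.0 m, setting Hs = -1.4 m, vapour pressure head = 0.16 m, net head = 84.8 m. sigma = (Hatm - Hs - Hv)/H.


sigma = (10.0 - (-1.4) - 0.16) / 84.8 = 0.1325


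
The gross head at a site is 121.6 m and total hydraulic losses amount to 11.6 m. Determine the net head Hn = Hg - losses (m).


Hn = 121.6 - 11.6 = 110.0000 m


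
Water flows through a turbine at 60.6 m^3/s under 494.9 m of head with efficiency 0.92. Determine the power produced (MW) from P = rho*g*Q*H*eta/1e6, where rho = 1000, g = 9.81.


P = 1000 * 9.81 * 60.6 * 494.9 * 0.92 / 1e6 = 270.6742 MW


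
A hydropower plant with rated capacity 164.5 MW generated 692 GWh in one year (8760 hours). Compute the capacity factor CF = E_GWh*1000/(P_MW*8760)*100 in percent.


CF = 692 * 1000 / (164.5 * 8760) * 100 = 48.0215 %


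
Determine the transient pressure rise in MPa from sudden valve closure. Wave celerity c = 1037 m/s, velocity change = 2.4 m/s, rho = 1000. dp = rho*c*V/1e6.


dp = 1000 * 1037 * 2.4 / 1e6 = 2.4888 MPa


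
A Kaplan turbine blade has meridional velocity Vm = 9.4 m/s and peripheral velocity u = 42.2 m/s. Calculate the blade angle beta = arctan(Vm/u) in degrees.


beta = arctan(9.4 / 42.2) = 12.5576 degrees


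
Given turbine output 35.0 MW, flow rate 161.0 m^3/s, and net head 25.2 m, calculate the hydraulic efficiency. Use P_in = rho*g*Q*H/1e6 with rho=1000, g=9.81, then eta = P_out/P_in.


P_in = 1000 * 9.81 * 161.0 * 25.2 / 1e6 = 39.8011 MW
eta = 35.0 / 39.8011 = 0.8794


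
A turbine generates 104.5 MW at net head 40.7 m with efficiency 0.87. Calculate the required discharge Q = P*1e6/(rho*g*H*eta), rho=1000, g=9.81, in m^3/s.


Q = 104.5 * 1e6 / (1000 * 9.81 * 40.7 * 0.87) = 300.8386 m^3/s


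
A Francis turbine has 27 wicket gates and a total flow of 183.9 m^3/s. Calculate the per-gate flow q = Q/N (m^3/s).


q = 183.9 / 27 = 6.8111 m^3/s


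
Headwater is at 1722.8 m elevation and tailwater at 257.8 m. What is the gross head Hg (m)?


Hg = 1722.8 - 257.8 = 1465.0000 m


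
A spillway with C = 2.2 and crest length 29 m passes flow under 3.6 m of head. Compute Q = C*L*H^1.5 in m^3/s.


Q = 2.2 * 29 * 3.6^1.5 = 435.7872 m^3/s


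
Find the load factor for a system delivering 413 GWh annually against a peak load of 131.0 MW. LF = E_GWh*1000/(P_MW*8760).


LF = 413 * 1000 / (131.0 * 8760) = 0.3599


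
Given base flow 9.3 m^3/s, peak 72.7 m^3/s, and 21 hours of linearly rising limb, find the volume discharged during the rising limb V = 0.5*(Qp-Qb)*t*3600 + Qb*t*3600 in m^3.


V = 0.5*(72.7 - 9.3)*21*3600 + 9.3*21*3600 = 3.0996e+06 m^3


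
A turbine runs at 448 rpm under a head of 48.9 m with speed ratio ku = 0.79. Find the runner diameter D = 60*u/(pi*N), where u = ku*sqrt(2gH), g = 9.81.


u = 0.79 * sqrt(2*9.81*48.9) = 24.4698 m/s
D = 60 * 24.4698 / (pi * 448) = 1.0432 m


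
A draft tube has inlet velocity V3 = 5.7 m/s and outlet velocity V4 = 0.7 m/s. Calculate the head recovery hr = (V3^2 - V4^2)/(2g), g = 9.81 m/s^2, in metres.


hr = (5.7^2 - 0.7^2) / (2*9.81) = 1.6310 m


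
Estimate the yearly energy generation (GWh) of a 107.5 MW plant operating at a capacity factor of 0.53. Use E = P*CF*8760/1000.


E = 107.5 * 0.53 * 8760 / 1000 = 499.1010 GWh


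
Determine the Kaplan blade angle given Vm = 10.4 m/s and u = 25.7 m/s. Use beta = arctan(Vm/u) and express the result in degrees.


beta = arctan(10.4 / 25.7) = 22.0317 degrees


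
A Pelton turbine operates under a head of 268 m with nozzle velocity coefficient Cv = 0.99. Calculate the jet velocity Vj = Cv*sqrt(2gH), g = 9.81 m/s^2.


Vj = 0.99 * sqrt(2*9.81*268) = 71.7880 m/s


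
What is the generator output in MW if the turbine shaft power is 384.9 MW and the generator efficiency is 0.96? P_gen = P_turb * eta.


P_gen = 384.9 * 0.96 = 369.5040 MW


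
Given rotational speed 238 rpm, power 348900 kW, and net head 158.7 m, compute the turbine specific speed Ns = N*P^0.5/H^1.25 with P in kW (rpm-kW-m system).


Ns = 238 * 348900^0.5 / 158.7^1.25 = 249.5780


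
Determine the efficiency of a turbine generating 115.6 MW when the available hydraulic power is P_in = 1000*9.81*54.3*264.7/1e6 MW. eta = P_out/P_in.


P_in = 1000 * 9.81 * 54.3 * 264.7 / 1e6 = 141.0012 MW
eta = 115.6 / 141.0012 = 0.8199


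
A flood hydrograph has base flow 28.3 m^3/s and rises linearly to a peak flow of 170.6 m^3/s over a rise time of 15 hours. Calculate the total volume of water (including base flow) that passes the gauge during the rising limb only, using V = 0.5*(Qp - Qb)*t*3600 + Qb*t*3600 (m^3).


V = 0.5*(170.6 - 28.3)*15*3600 + 28.3*15*3600 = 5.3703e+06 m^3


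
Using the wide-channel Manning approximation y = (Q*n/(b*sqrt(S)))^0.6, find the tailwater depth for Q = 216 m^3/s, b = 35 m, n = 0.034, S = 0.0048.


y = (216 * 0.034 / (35 * 0.0048^0.5))^0.6 = 1.9442 m


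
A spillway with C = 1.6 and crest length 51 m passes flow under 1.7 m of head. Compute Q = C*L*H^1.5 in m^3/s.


Q = 1.6 * 51 * 1.7^1.5 = 180.8688 m^3/s


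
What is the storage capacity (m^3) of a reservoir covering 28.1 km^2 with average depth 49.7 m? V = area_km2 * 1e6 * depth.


V = 28.1 * 1e6 * 49.7 = 1.3966e+09 m^3


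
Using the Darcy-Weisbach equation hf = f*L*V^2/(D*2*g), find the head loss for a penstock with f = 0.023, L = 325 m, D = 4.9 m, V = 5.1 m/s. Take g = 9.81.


hf = 0.023 * 325 * 5.1^2 / (4.9 * 2 * 9.81) = 2.0224 m


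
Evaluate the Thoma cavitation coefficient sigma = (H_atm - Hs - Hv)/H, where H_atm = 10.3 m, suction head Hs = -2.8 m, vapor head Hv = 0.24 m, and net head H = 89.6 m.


sigma = (10.3 - (-2.8) - 0.24) / 89.6 = 0.1435


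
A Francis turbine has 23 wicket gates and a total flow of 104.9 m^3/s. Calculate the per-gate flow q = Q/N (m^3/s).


q = 104.9 / 23 = 4.5609 m^3/s


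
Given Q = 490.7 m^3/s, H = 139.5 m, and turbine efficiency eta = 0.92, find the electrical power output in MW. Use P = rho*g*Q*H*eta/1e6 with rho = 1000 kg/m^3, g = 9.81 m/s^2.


P = 1000 * 9.81 * 490.7 * 139.5 * 0.92 / 1e6 = 617.7989 MW


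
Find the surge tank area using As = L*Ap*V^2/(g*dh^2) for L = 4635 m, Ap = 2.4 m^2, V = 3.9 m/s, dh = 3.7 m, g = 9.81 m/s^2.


As = 4635 * 2.4 * 3.9^2 / (9.81 * 3.7^2) = 1259.8468 m^2


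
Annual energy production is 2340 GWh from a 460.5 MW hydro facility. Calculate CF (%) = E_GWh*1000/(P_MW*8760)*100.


CF = 2340 * 1000 / (460.5 * 8760) * 100 = 58.0072 %


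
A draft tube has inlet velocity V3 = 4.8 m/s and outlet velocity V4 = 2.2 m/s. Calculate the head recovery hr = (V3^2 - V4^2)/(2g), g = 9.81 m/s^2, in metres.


hr = (4.8^2 - 2.2^2) / (2*9.81) = 0.9276 m


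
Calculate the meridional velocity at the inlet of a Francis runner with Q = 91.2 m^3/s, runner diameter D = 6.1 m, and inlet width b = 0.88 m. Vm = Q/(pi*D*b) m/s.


Vm = 91.2 / (pi * 6.1 * 0.88) = 5.4079 m/s


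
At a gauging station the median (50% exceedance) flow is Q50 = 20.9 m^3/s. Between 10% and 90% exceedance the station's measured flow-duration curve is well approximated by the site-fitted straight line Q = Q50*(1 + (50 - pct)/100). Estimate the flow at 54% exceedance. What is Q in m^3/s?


Q = 20.9 * (1 + (50 - 54)/100) = 20.0640 m^3/s


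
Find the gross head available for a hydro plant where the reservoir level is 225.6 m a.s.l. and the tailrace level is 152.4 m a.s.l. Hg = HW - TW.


Hg = 225.6 - 152.4 = 73.2000 m


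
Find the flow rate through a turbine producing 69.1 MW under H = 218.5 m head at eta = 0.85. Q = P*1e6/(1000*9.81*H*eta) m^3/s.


Q = 69.1 * 1e6 / (1000 * 9.81 * 218.5 * 0.85) = 37.9261 m^3/s


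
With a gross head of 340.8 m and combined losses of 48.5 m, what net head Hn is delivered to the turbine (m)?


Hn = 340.8 - 48.5 = 292.3000 m


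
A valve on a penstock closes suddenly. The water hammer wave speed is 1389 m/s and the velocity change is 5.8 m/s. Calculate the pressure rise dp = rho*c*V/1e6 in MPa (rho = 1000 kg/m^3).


dp = 1000 * 1389 * 5.8 / 1e6 = 8.0562 MPa


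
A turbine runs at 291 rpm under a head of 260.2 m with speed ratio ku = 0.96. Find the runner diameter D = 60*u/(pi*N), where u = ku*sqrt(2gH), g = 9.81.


u = 0.96 * sqrt(2*9.81*260.2) = 68.5921 m/s
D = 60 * 68.5921 / (pi * 291) = 4.5018 m


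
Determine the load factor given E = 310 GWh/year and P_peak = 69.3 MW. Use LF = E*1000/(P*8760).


LF = 310 * 1000 / (69.3 * 8760) = 0.5107


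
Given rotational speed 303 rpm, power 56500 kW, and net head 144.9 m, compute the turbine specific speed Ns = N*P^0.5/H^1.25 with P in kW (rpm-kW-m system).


Ns = 303 * 56500^0.5 / 144.9^1.25 = 143.2621


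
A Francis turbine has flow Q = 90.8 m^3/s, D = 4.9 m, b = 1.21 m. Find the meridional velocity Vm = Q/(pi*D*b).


Vm = 90.8 / (pi * 4.9 * 1.21) = 4.8748 m/s


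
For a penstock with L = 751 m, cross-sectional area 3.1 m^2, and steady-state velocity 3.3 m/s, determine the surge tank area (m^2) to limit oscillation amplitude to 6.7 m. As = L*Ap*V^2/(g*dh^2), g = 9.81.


As = 751 * 3.1 * 3.3^2 / (9.81 * 6.7^2) = 57.5719 m^2


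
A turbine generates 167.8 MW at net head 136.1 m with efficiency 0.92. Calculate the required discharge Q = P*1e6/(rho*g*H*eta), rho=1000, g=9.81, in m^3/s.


Q = 167.8 * 1e6 / (1000 * 9.81 * 136.1 * 0.92) = 136.6083 m^3/s


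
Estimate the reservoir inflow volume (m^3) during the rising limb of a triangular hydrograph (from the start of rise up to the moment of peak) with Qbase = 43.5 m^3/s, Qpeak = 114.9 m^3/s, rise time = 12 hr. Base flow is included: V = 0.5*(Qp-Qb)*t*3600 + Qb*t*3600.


V = 0.5*(114.9 - 43.5)*12*3600 + 43.5*12*3600 = 3.4214e+06 m^3


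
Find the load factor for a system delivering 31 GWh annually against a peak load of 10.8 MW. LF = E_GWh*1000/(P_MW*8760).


LF = 31 * 1000 / (10.8 * 8760) = 0.3277


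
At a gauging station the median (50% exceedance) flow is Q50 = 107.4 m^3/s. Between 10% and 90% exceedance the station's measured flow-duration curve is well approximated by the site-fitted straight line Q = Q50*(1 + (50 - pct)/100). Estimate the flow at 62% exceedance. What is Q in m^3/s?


Q = 107.4 * (1 + (50 - 62)/100) = 94.5120 m^3/s


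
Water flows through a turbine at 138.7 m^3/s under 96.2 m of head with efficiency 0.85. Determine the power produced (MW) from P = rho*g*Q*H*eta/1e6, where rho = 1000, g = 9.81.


P = 1000 * 9.81 * 138.7 * 96.2 * 0.85 / 1e6 = 111.2601 MW


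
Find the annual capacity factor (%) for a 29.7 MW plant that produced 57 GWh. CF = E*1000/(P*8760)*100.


CF = 57 * 1000 / (29.7 * 8760) * 100 = 21.9086 %


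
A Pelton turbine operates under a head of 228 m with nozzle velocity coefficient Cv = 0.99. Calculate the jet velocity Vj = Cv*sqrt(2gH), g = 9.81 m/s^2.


Vj = 0.99 * sqrt(2*9.81*228) = 66.2143 m/s


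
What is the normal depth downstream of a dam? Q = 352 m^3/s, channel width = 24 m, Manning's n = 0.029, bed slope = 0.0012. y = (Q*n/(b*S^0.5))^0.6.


y = (352 * 0.029 / (24 * 0.0012^0.5))^0.6 = 4.5028 m


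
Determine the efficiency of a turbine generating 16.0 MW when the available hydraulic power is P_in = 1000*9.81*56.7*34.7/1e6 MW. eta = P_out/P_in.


P_in = 1000 * 9.81 * 56.7 * 34.7 / 1e6 = 19.3011 MW
eta = 16.0 / 19.3011 = 0.8290


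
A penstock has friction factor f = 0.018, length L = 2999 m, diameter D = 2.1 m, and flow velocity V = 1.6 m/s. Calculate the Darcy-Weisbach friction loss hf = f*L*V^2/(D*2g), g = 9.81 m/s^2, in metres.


hf = 0.018 * 2999 * 1.6^2 / (2.1 * 2 * 9.81) = 3.3541 m


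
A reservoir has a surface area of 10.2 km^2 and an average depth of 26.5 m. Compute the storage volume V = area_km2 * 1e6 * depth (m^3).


V = 10.2 * 1e6 * 26.5 = 2.7030e+08 m^3


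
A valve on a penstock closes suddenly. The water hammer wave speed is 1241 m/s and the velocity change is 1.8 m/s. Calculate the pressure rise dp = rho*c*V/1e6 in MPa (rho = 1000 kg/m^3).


dp = 1000 * 1241 * 1.8 / 1e6 = 2.2338 MPa


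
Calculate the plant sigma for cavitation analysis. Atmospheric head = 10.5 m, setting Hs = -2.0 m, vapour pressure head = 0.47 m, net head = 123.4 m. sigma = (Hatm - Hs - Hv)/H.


sigma = (10.5 - (-2.0) - 0.47) / 123.4 = 0.0975


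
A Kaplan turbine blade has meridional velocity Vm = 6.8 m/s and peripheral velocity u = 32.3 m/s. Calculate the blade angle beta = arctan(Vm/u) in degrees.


beta = arctan(6.8 / 32.3) = 11.8887 degrees


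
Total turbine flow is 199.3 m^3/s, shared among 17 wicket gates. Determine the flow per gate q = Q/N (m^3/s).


q = 199.3 / 17 = 11.7235 m^3/s


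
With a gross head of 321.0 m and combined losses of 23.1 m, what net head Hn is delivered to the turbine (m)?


Hn = 321.0 - 23.1 = 297.9000 m


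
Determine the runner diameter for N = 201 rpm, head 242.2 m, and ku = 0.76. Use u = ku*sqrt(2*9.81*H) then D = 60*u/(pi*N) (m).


u = 0.76 * sqrt(2*9.81*242.2) = 52.3902 m/s
D = 60 * 52.3902 / (pi * 201) = 4.9780 m


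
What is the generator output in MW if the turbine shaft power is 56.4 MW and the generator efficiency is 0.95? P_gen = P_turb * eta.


P_gen = 56.4 * 0.95 = 53.5800 MW


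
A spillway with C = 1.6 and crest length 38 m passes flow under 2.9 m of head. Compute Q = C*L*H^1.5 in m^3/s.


Q = 1.6 * 38 * 2.9^1.5 = 300.2621 m^3/s


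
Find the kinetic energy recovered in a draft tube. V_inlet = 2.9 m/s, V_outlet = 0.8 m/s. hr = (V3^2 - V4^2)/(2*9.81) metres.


hr = (2.9^2 - 0.8^2) / (2*9.81) = 0.3960 m


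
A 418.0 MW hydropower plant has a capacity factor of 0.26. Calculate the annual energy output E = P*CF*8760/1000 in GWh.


E = 418.0 * 0.26 * 8760 / 1000 = 952.0368 GWh


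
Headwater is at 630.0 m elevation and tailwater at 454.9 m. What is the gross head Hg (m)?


Hg = 630.0 - 454.9 = 175.1000 m


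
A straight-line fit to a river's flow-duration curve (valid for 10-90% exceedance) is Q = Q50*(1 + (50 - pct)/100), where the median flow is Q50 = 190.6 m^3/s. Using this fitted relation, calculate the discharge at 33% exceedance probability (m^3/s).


Q = 190.6 * (1 + (50 - 33)/100) = 223.0020 m^3/s


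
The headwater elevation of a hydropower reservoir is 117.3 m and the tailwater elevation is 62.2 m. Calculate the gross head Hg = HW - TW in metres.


Hg = 117.3 - 62.2 = 55.1000 m


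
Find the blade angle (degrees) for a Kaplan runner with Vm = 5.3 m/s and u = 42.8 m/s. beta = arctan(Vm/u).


beta = arctan(5.3 / 42.8) = 7.0591 degrees


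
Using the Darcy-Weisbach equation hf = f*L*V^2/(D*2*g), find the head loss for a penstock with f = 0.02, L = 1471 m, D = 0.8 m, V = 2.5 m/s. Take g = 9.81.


hf = 0.02 * 1471 * 2.5^2 / (0.8 * 2 * 9.81) = 11.7148 m


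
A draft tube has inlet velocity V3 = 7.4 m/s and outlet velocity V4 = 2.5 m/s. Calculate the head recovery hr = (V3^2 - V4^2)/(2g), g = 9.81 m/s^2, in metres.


hr = (7.4^2 - 2.5^2) / (2*9.81) = 2.4725 m


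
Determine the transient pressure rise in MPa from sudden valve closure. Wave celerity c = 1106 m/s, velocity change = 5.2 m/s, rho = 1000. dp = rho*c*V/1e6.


dp = 1000 * 1106 * 5.2 / 1e6 = 5.7512 MPa


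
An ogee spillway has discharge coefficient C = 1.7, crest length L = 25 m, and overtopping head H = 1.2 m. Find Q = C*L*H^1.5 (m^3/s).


Q = 1.7 * 25 * 1.2^1.5 = 55.8677 m^3/s


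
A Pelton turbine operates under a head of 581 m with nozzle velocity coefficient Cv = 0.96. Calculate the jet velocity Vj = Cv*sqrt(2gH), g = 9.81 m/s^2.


Vj = 0.96 * sqrt(2*9.81*581) = 102.4964 m/s


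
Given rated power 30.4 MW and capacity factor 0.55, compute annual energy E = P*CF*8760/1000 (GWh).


E = 30.4 * 0.55 * 8760 / 1000 = 146.4672 GWh


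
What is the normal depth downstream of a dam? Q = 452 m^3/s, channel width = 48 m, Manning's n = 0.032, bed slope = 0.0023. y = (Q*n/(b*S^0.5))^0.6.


y = (452 * 0.032 / (48 * 0.0023^0.5))^0.6 = 3.0124 m


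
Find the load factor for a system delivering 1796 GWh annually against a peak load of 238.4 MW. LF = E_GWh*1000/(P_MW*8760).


LF = 1796 * 1000 / (238.4 * 8760) = 0.8600


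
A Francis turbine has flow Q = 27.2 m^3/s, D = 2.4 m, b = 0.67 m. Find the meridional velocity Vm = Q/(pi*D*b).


Vm = 27.2 / (pi * 2.4 * 0.67) = 5.3843 m/s


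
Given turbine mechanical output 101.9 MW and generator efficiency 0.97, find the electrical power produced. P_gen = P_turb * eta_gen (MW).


P_gen = 101.9 * 0.97 = 98.8430 MW


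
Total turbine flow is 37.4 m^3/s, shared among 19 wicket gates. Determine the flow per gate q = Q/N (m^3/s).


q = 37.4 / 19 = 1.9684 m^3/s


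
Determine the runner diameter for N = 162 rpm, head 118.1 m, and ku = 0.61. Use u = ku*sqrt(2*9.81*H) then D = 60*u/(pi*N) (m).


u = 0.61 * sqrt(2*9.81*118.1) = 29.3633 m/s
D = 60 * 29.3633 / (pi * 162) = 3.4617 m


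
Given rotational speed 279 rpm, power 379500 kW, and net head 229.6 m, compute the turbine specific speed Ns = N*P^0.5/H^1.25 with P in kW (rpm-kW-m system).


Ns = 279 * 379500^0.5 / 229.6^1.25 = 192.3071


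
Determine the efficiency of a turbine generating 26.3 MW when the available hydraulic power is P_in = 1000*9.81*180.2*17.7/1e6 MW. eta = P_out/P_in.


P_in = 1000 * 9.81 * 180.2 * 17.7 / 1e6 = 31.2894 MW
eta = 26.3 / 31.2894 = 0.8405


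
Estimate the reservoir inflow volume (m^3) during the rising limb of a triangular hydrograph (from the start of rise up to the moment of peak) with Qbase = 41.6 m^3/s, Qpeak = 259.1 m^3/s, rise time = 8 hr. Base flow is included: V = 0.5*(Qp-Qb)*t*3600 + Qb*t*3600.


V = 0.5*(259.1 - 41.6)*8*3600 + 41.6*8*3600 = 4.3301e+06 m^3


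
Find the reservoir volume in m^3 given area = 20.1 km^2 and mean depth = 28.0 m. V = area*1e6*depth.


V = 20.1 * 1e6 * 28.0 = 5.6280e+08 m^3


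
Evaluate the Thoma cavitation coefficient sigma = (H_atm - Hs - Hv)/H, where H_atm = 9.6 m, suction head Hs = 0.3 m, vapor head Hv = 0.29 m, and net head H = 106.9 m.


sigma = (9.6 - 0.3 - 0.29) / 106.9 = 0.0843


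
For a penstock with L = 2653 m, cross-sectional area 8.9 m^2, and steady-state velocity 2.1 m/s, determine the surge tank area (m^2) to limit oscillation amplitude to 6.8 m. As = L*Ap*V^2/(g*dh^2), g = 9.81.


As = 2653 * 8.9 * 2.1^2 / (9.81 * 6.8^2) = 229.5509 m^2


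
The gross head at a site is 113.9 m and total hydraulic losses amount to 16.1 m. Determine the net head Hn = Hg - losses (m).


Hn = 113.9 - 16.1 = 97.8000 m


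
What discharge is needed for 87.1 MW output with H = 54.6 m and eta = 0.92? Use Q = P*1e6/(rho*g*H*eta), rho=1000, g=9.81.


Q = 87.1 * 1e6 / (1000 * 9.81 * 54.6 * 0.92) = 176.7538 m^3/s


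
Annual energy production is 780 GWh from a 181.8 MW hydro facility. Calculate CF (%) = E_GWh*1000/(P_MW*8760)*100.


CF = 780 * 1000 / (181.8 * 8760) * 100 = 48.9775 %


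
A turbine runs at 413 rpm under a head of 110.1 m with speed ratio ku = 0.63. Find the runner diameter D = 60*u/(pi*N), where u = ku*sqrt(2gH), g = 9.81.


u = 0.63 * sqrt(2*9.81*110.1) = 29.2809 m/s
D = 60 * 29.2809 / (pi * 413) = 1.3541 m


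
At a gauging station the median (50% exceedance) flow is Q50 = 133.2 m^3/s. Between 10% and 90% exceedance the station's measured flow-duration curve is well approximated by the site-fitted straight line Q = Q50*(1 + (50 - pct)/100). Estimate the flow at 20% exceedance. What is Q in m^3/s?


Q = 133.2 * (1 + (50 - 20)/100) = 173.1600 m^3/s


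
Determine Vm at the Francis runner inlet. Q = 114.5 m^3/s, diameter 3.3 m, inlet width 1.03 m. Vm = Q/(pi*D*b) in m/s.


Vm = 114.5 / (pi * 3.3 * 1.03) = 10.7227 m/s


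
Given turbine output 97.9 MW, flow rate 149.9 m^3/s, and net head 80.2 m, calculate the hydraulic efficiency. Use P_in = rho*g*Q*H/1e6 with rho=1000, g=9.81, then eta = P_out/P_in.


P_in = 1000 * 9.81 * 149.9 * 80.2 / 1e6 = 117.9356 MW
eta = 97.9 / 117.9356 = 0.8301


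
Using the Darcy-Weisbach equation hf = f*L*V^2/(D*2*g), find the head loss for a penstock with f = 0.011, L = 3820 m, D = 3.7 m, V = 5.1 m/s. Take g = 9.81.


hf = 0.011 * 3820 * 5.1^2 / (3.7 * 2 * 9.81) = 15.0555 m


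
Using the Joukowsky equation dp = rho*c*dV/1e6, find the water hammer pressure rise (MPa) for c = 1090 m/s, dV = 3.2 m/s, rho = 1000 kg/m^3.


dp = 1000 * 1090 * 3.2 / 1e6 = 3.4880 MPa


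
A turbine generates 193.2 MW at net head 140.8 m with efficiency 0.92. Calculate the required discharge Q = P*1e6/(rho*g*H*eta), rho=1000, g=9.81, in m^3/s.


Q = 193.2 * 1e6 / (1000 * 9.81 * 140.8 * 0.92) = 152.0364 m^3/s


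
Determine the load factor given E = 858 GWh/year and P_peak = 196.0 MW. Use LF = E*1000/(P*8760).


LF = 858 * 1000 / (196.0 * 8760) = 0.4997


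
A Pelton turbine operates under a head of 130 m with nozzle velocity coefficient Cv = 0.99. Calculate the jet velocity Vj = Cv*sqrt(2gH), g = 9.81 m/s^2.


Vj = 0.99 * sqrt(2*9.81*130) = 49.9984 m/s


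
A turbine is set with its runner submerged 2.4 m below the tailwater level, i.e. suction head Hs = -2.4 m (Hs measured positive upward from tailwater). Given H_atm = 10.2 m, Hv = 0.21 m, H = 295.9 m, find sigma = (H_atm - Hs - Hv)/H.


sigma = (10.2 - (-2.4) - 0.21) / 295.9 = 0.0419


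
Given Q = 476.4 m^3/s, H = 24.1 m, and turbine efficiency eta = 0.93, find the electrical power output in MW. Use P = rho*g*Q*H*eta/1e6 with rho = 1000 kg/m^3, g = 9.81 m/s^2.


P = 1000 * 9.81 * 476.4 * 24.1 * 0.93 / 1e6 = 104.7468 MW


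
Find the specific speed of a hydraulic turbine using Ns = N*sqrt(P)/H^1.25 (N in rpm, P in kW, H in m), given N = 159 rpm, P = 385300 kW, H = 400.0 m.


Ns = 159 * 385300^0.5 / 400.0^1.25 = 55.1724


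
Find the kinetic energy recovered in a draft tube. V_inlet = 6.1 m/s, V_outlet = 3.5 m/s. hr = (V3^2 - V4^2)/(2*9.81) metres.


hr = (6.1^2 - 3.5^2) / (2*9.81) = 1.2722 m


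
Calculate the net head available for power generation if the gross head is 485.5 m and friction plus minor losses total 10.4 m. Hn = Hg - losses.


Hn = 485.5 - 10.4 = 475.1000 m


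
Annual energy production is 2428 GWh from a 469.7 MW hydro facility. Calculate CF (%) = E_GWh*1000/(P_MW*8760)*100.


CF = 2428 * 1000 / (469.7 * 8760) * 100 = 59.0098 %


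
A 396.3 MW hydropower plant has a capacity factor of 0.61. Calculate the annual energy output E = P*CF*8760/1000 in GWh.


E = 396.3 * 0.61 * 8760 / 1000 = 2117.6687 GWh


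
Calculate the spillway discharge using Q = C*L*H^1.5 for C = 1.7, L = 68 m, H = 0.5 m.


Q = 1.7 * 68 * 0.5^1.5 = 40.8708 m^3/s


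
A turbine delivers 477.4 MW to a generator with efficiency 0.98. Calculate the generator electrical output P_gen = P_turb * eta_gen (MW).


P_gen = 477.4 * 0.98 = 467.8520 MW


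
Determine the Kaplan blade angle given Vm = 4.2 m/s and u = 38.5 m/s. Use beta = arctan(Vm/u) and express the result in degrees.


beta = arctan(4.2 / 38.5) = 6.2258 degrees


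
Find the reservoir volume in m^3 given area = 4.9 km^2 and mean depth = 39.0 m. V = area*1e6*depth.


V = 4.9 * 1e6 * 39.0 = 1.9110e+08 m^3


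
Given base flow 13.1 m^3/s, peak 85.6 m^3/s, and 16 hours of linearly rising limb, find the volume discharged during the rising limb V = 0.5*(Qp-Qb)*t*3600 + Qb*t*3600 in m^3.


V = 0.5*(85.6 - 13.1)*16*3600 + 13.1*16*3600 = 2.8426e+06 m^3


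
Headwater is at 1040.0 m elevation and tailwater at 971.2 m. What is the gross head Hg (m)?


Hg = 1040.0 - 971.2 = 68.8000 m


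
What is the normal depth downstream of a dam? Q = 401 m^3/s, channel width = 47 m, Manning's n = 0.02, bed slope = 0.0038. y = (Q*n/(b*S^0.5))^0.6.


y = (401 * 0.02 / (47 * 0.0038^0.5))^0.6 = 1.8421 m


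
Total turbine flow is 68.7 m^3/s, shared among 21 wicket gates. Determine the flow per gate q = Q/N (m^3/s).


q = 68.7 / 21 = 3.2714 m^3/s


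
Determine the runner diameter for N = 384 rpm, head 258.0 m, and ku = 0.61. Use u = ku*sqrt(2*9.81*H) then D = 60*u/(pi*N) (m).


u = 0.61 * sqrt(2*9.81*258.0) = 43.3999 m/s
D = 60 * 43.3999 / (pi * 384) = 2.1585 m


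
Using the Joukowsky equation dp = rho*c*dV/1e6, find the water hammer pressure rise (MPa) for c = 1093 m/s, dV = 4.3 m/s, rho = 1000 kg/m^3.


dp = 1000 * 1093 * 4.3 / 1e6 = 4.6999 MPa


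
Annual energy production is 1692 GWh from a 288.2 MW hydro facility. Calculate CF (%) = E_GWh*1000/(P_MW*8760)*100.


CF = 1692 * 1000 / (288.2 * 8760) * 100 = 67.0197 %


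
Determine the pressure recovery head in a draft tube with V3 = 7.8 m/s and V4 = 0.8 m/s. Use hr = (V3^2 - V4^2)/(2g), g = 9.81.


hr = (7.8^2 - 0.8^2) / (2*9.81) = 3.0683 m


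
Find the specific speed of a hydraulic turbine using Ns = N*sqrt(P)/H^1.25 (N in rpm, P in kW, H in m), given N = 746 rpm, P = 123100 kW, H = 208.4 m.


Ns = 746 * 123100^0.5 / 208.4^1.25 = 330.5565


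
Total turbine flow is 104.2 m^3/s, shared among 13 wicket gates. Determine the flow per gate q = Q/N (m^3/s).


q = 104.2 / 13 = 8.0154 m^3/s


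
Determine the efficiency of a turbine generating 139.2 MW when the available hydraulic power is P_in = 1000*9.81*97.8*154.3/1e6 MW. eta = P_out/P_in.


P_in = 1000 * 9.81 * 97.8 * 154.3 / 1e6 = 148.0382 MW
eta = 139.2 / 148.0382 = 0.9403


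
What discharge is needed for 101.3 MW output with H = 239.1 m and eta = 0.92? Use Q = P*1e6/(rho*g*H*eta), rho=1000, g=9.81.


Q = 101.3 * 1e6 / (1000 * 9.81 * 239.1 * 0.92) = 46.9432 m^3/s


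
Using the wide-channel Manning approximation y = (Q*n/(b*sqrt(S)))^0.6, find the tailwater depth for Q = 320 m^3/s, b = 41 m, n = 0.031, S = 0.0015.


y = (320 * 0.031 / (41 * 0.0015^0.5))^0.6 = 3.0020 m


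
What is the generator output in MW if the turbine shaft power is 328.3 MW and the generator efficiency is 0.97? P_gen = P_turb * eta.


P_gen = 328.3 * 0.97 = 318.4510 MW


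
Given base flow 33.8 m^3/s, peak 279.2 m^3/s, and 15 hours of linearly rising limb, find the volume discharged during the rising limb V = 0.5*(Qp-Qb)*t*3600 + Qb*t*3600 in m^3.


V = 0.5*(279.2 - 33.8)*15*3600 + 33.8*15*3600 = 8.4510e+06 m^3


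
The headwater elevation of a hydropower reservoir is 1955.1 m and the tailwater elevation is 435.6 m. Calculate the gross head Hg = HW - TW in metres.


Hg = 1955.1 - 435.6 = 1519.5000 m


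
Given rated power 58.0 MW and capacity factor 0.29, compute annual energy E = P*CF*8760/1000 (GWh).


E = 58.0 * 0.29 * 8760 / 1000 = 147.3432 GWh


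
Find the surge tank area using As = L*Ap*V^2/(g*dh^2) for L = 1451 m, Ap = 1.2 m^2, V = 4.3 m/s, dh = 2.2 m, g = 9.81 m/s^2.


As = 1451 * 1.2 * 4.3^2 / (9.81 * 2.2^2) = 678.0648 m^2


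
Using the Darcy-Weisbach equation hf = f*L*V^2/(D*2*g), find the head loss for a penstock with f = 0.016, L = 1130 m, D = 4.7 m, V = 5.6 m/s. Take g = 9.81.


hf = 0.016 * 1130 * 5.6^2 / (4.7 * 2 * 9.81) = 6.1486 m


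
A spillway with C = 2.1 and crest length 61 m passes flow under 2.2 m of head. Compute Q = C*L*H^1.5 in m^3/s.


Q = 2.1 * 61 * 2.2^1.5 = 418.0066 m^3/s


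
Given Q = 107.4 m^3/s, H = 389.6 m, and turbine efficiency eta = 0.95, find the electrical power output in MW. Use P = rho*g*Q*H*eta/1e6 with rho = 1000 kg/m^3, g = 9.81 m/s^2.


P = 1000 * 9.81 * 107.4 * 389.6 * 0.95 / 1e6 = 389.9562 MW


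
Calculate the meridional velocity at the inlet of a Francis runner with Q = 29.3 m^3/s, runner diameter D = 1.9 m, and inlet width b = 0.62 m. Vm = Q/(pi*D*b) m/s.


Vm = 29.3 / (pi * 1.9 * 0.62) = 7.9172 m/s


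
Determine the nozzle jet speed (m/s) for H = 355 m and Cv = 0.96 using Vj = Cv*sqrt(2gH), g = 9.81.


Vj = 0.96 * sqrt(2*9.81*355) = 80.1189 m/s


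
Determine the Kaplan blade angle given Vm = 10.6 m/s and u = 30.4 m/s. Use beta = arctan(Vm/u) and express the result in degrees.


beta = arctan(10.6 / 30.4) = 19.2229 degrees


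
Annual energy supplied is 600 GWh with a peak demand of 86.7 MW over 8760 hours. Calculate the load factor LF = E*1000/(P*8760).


LF = 600 * 1000 / (86.7 * 8760) = 0.7900


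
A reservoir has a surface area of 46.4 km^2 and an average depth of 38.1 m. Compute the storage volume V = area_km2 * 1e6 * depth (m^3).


V = 46.4 * 1e6 * 38.1 = 1.7678e+09 m^3


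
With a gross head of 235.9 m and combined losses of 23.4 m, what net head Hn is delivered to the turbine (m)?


Hn = 235.9 - 23.4 = 212.5000 m


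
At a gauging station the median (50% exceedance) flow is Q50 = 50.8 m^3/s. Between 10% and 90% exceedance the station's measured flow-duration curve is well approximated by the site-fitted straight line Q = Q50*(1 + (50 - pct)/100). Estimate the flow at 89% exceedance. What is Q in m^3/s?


Q = 50.8 * (1 + (50 - 89)/100) = 30.9880 m^3/s


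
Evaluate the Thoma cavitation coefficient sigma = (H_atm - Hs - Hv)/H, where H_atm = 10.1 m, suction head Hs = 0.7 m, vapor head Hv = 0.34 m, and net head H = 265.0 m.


sigma = (10.1 - 0.7 - 0.34) / 265.0 = 0.0342


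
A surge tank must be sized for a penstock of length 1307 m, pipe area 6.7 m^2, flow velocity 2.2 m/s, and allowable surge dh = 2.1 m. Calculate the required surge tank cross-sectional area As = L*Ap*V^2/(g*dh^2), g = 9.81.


As = 1307 * 6.7 * 2.2^2 / (9.81 * 2.1^2) = 979.6888 m^2


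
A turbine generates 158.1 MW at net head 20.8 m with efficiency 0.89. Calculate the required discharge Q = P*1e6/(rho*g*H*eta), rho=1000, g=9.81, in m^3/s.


Q = 158.1 * 1e6 / (1000 * 9.81 * 20.8 * 0.89) = 870.5817 m^3/s
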